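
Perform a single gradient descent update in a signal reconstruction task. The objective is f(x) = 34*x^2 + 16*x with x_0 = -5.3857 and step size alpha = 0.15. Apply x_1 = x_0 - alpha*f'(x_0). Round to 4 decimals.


We compute the gradient at x_0 and apply the update.
f'(x) = 68*x + 16
f'(-5.3857) = 68*-5.3857 + 16 = -350.2276
x_1 = -5.3857 - 0.15*-350.2276 = 47.1484


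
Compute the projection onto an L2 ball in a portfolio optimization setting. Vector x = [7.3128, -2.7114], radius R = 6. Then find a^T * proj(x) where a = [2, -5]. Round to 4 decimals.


Step 1: Compute ||x|| (intermediates to 6 decimals).
||x|| = sqrt(7.3128^2 + (-2.7114)^2) = 7.799278
Step 2: Project.
Since ||x|| > R, scale = R/||x|| = 6/7.799278 = 0.769302, proj(x) = scale * x
proj(x) = [5.625752, -2.085885]
Step 3: Dot product.
a^T * proj(x) = 2*5.625752 - 5*(-2.085885) = 21.6809


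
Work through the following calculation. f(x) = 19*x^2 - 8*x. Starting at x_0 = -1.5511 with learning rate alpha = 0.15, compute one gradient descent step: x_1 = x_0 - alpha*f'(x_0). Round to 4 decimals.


We compute the gradient at x_0 and apply the update.
f'(x) = 38*x - 8
f'(-1.5511) = 38*-1.5511 - 8 = -66.9418
x_1 = -1.5511 - 0.15*-66.9418 = 8.4902


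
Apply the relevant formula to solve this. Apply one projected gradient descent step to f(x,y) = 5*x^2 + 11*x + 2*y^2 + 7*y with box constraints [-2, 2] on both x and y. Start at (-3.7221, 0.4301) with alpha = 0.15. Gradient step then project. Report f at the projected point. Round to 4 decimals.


Step 1: Compute gradient at (-3.7221, 0.4301).
grad_x = 2*5*-3.7221 + 11 = -26.221
grad_y = 2*2*0.4301 + 7 = 8.7204
Step 2: Gradient step.
x_raw = -3.7221 - 0.15*-26.221 = 0.2111
y_raw = 0.4301 - 0.15*8.7204 = -0.878
Step 3: Project onto [-2, 2].
x_proj = clip(0.2111) = 0.2111
y_proj = clip(-0.878) = -0.878
Step 4: Evaluate f.
f(0.2111, -0.878) = -2.0598


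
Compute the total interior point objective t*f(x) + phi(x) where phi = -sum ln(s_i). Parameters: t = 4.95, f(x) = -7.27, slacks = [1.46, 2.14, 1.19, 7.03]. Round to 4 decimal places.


Step 1: Compute log-barrier.
ln values: [0.3784, 0.7608, 0.174, 1.9502]
phi = -(0.3784 + 0.7608 + 0.174 + 1.9502) = -3.2634
Step 2: Compute augmented objective.
t*f(x) = 4.95*-7.27 = -35.9865
Total = -35.9865 - 3.2634 = -39.2499


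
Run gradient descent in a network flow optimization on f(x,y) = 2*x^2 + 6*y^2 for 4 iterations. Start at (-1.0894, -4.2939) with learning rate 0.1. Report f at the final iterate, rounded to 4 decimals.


Gradient descent on f(x,y) = 2*x^2 + 6*y^2.
Starting point: (-1.0894, -4.2939), alpha = 0.1
Step 1: grad_x = 2*2*-1.0894 = -4.3576, grad_y = 2*6*-4.2939 = -51.5268
  x_1 = -1.0894 - 0.1*-4.3576 = -0.6536
  y_1 = -4.2939 - 0.1*-51.5268 = 0.8588
Step 2: grad_x = 2*2*-0.6536 = -2.6146, grad_y = 2*6*0.8588 = 10.3054
  x_2 = -0.6536 - 0.1*-2.6146 = -0.3922
  y_2 = 0.8588 - 0.1*10.3054 = -0.1718
Step 3: grad_x = 2*2*-0.3922 = -1.5687, grad_y = 2*6*-0.1718 = -2.0611
  x_3 = -0.3922 - 0.1*-1.5687 = -0.2353
  y_3 = -0.1718 - 0.1*-2.0611 = 0.0344
Step 4: grad_x = 2*2*-0.2353 = -0.9412, grad_y = 2*6*0.0344 = 0.4122
  x_4 = -0.2353 - 0.1*-0.9412 = -0.1412
  y_4 = 0.0344 - 0.1*0.4122 = -0.0069
f(-0.1412, -0.0069) = 2*(-0.1412)^2 + 6*(-0.0069)^2 = 0.0402


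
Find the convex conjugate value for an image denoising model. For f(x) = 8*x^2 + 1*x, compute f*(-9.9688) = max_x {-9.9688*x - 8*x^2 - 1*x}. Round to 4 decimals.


f*(y) = sup_x {y*x - a*x^2 - b*x} = sup_x {(y-b)*x - a*x^2}
FOC: (y - b) - 2a*x = 0 => x* = (y - b)/(2a)
x* = (-9.9688 - 1)/(2*8) = -0.6856
f*(-9.9688) = (y-b)^2/(4a) = (-9.9688 - 1)^2/(4*8)
= 120.3146/32 = 3.7598


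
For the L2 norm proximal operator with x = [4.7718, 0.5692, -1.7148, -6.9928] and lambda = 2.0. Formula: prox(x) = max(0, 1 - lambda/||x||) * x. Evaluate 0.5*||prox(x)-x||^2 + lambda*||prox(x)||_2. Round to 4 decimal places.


Step 1: Compute ||x||.
||x|| = 8.6564
Step 2: Compute scaling factor.
scale = max(0, 1 - 2.0/8.6564) = 0.769
Step 3: prox(x) = [3.6693, 0.4377, -1.3186, -5.3772]
||prox(x)|| = 6.6564
Step 4: Proximal objective.
0.5*||prox-x||^2 = 2.0
lambda*||prox|| = 13.3128
Total = 15.3129


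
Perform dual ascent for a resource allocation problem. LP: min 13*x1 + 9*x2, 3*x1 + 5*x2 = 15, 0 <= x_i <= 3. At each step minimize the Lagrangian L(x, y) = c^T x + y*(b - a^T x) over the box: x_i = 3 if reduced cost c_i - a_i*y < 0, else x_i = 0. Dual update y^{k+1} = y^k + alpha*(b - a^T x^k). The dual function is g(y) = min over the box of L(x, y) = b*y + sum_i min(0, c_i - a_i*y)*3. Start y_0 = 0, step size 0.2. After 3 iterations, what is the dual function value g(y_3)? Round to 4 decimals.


Dual ascent for LP: min 13*x1 + 9*x2, 3*x1 + 5*x2 = 15, 0 <= x_i <= 3
Step 1: y^k = 0.0, reduced costs: (13.0, 9.0)
  x^k = (0.0, 0.0), subgradient = b - a^T x = 15.0
  y^{k+1} = 0.0 + 0.2*15.0 = 3.0
Step 2: y^k = 3.0, reduced costs: (4.0, -6.0)
  x^k = (0.0, 3.0), subgradient = b - a^T x = 0.0
  y^{k+1} = 3.0 + 0.2*0.0 = 3.0
Step 3: y^k = 3.0, reduced costs: (4.0, -6.0)
  x^k = (0.0, 3.0), subgradient = b - a^T x = 0.0
  y^{k+1} = 3.0 + 0.2*0.0 = 3.0
Dual objective at y_3 = 3.0: reduced costs (4.0, -6.0), box minimizer x = (0.0, 3.0)
g(y_3) = b*y + (c1 - a1*y)*x1 + (c2 - a2*y)*x2 = 15*3.0 + 4.0*0.0 + (-6.0)*3.0 = 45.0 + 0.0 - 18.0 = 27.0


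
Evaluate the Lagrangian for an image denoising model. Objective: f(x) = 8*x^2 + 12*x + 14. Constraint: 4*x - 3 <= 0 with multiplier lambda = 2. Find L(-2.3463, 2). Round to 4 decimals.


Step 1: Evaluate f(x).
f(-2.3463) = 8*(-2.3463)^2 + 12*(-2.3463) + 14 = 29.8854
Step 2: Evaluate g(x).
g(-2.3463) = 4*-2.3463 - 3 = -12.3852
Step 3: Compute Lagrangian.
L = 29.8854 + 2*-12.3852 = 5.115


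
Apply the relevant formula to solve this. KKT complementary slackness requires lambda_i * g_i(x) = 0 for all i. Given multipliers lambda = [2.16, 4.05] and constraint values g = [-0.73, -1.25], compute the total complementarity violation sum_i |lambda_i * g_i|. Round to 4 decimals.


KKT complementary slackness check:
lambda_1 * g_1 = 2.16 * -0.73 = -1.5768
lambda_2 * g_2 = 4.05 * -1.25 = -5.0625
Total violation = 1.5768 + 5.0625 = 6.6393


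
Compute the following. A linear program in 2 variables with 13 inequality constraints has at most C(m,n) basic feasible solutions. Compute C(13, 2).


Each vertex corresponds to some choice of n active constraints out of m, so the number of vertices is at most C(m, n) = m! / (n!(m-n)!).
m = 13, n = 2
Numerator: 13 * 12
Denominator: 2! = 2
C(13, 2) = 78


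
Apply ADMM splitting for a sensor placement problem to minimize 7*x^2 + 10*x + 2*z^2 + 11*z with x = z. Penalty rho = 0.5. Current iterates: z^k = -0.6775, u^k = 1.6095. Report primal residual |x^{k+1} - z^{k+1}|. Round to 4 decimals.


ADMM iteration with rho = 0.5, z^k = -0.6775, u^k = 1.6095
Step 1: x-update.
Minimize 7*x^2 + 10*x + (0.5/2)*(x + 0.6775 + 1.6095)^2
FOC: (2*7 + 0.5)*x = -10 + 0.5*(-0.6775 - 1.6095)
x^{k+1} = -0.7685
Step 2: z-update.
Minimize 2*z^2 + 11*z + (0.5/2)*(-0.7685 - z + 1.6095)^2
FOC: (2*2 + 0.5)*z = -11 + 0.5*(-0.7685 + 1.6095)
z^{k+1} = -2.351
Step 3: u-update.
u^{k+1} = 1.6095 - 0.7685 + 2.351 = 3.192
Step 4: Primal residual = |-0.7685 + 2.351| = 1.5825


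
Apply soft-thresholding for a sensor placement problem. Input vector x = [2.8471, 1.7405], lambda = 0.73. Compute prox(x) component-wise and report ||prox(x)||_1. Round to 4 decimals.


Soft-thresholding with lambda = 0.73:
prox(2.8471) = sign(2.8471)*max(|2.8471| - 0.73, 0) = 2.1171
prox(1.7405) = sign(1.7405)*max(|1.7405| - 0.73, 0) = 1.0105
prox(x) = [2.1171, 1.0105]
||prox(x)||_1 = 2.1171 + 1.0105 = 3.1276


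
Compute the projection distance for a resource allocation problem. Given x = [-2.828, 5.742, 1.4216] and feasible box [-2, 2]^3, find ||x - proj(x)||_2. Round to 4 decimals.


Project each component onto [-2, 2].
clip(-2.828) = -2.0, clip(5.742) = 2.0, clip(1.4216) = 1.4216
Projection = [-2.0, 2.0, 1.4216]
Squared diffs: [0.6856, 14.0026, 0.0]
Distance = sqrt(14.6882) = 3.8325


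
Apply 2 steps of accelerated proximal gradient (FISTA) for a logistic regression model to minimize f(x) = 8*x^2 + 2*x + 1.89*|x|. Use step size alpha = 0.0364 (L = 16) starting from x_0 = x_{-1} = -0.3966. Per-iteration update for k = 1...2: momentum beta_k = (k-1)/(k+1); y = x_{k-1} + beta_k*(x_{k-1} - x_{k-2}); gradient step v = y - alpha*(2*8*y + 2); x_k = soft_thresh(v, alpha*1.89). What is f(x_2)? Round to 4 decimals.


FISTA on f(x) = 8*x^2 + 2*x + 1.89*|x|
L = 16, alpha = 0.0364
Iteration 1: beta = 0.0, y = -0.3966 + 0.0*(-0.3966 + 0.3966) = -0.3966
  grad(y) = -4.3456, v = y - alpha*grad = -0.2384
  prox(v) = soft_thresh(-0.2384, 0.0688) = -0.1696
Iteration 2: beta = 0.3333, y = -0.1696 + 0.3333*(-0.1696 + 0.3966) = -0.094
  grad(y) = 0.4966, v = y - alpha*grad = -0.112
  prox(v) = soft_thresh(-0.112, 0.0688) = -0.0432
f(x_2) = 8*(-0.0432)^2 + 2*(-0.0432) + 1.89*|-0.0432| = 0.0102


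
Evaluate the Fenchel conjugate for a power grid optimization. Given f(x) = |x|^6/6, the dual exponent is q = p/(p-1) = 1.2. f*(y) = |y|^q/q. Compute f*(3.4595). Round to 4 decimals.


The conjugate exponent q satisfies 1/p + 1/q = 1.
p = 6, so q = 6/(6 - 1) = 1.2
|y|^q = 3.4595^1.2 = 4.4342
f*(3.4595) = 4.4342 / 1.2 = 3.6952


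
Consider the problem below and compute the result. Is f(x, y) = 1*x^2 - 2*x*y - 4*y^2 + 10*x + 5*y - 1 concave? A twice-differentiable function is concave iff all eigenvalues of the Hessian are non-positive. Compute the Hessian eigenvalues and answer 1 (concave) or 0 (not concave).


The Hessian of f(x,y) = 1*x^2 - 2*x*y - 4*y^2 + 10*x + 5*y - 1 is:
H = [[2, -2], [-2, -8]]
Trace = 2 - 8 = -6
Determinant = 2*-8 - (-2)^2 = -20
Discriminant = (-6)^2 - 4*-20 = 116.0
Eigenvalues: lambda_1 = -8.3852, lambda_2 = 2.3852
The function is not concave.

0


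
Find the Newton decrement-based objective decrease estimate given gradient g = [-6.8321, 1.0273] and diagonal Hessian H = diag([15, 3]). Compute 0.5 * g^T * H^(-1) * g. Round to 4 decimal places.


Step 1: H is diagonal, so H^(-1) * g = [-0.4555, 0.3424].
Step 2: g^T H^(-1) g = sum_i g_i^2 / H_ii
  = (-6.8321)^2/15 + (1.0273)^2/3
  = 3.1118 + 0.3518 = 3.4636
Step 3: Objective decrease = 0.5 * g^T H^(-1) g = 1.7318


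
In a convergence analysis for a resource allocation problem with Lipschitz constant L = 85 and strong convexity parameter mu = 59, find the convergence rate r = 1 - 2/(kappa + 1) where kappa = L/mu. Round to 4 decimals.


Step 1: Compute the condition number.
kappa = L/mu = 85/59 = 1.4407
Step 2: Compute the convergence rate.
r = 1 - 2/(kappa + 1) = 1 - 2*mu/(L + mu) = (L - mu)/(L + mu) = 26/144 = 0.1806


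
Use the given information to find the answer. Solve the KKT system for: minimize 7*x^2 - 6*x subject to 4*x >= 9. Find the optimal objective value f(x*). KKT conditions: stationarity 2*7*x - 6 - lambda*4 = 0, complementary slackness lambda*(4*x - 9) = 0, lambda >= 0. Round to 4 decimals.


Step 1: Try lambda = 0 (constraint inactive).
x_unc = 6/(2*7) = 0.4286
Check: 4*0.4286 = 1.7144 < 9 -- violated!
Step 2: Constraint must be active: 4*x = 9
x* = 9/4 = 2.25
lambda = (2*7*2.25 - 6)/4 = 6.375
Step 3: Compute optimal value.
f(x*) = 7*2.25^2 - 6*2.25 = 21.9375


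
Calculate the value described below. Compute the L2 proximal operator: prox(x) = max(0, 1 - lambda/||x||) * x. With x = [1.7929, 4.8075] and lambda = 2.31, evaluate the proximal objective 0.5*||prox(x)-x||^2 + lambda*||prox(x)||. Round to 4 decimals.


Step 1: Compute ||x||.
||x|| = 5.1309
Step 2: Compute scaling factor.
scale = max(0, 1 - 2.31/5.1309) = 0.5498
Step 3: prox(x) = [0.9857, 2.6431]
||prox(x)|| = 2.8209
Step 4: Proximal objective.
0.5*||prox-x||^2 = 2.6681
lambda*||prox|| = 6.5163
Total = 9.1844


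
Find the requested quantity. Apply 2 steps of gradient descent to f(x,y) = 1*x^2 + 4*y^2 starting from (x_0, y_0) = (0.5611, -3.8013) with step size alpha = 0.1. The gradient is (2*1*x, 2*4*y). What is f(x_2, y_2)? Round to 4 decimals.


Gradient descent on f(x,y) = 1*x^2 + 4*y^2.
Starting point: (0.5611, -3.8013), alpha = 0.1
Step 1: grad_x = 2*1*0.5611 = 1.1222, grad_y = 2*4*-3.8013 = -30.4104
  x_1 = 0.5611 - 0.1*1.1222 = 0.4489
  y_1 = -3.8013 - 0.1*-30.4104 = -0.7603
Step 2: grad_x = 2*1*0.4489 = 0.8978, grad_y = 2*4*-0.7603 = -6.0821
  x_2 = 0.4489 - 0.1*0.8978 = 0.3591
  y_2 = -0.7603 - 0.1*-6.0821 = -0.1521
f(0.3591, -0.1521) = 1*0.3591^2 + 4*(-0.1521)^2 = 0.2214


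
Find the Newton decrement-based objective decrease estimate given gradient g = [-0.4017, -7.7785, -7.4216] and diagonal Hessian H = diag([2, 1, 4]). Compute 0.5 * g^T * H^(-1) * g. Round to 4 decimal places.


Step 1: H is diagonal, so H^(-1) * g = [-0.2009, -7.7785, -1.8554].
Step 2: g^T H^(-1) g = sum_i g_i^2 / H_ii
  = (-0.4017)^2/2 + (-7.7785)^2/1 + (-7.4216)^2/4
  = 0.0807 + 60.5051 + 13.77 = 74.3558
Step 3: Objective decrease = 0.5 * g^T H^(-1) g = 37.1779


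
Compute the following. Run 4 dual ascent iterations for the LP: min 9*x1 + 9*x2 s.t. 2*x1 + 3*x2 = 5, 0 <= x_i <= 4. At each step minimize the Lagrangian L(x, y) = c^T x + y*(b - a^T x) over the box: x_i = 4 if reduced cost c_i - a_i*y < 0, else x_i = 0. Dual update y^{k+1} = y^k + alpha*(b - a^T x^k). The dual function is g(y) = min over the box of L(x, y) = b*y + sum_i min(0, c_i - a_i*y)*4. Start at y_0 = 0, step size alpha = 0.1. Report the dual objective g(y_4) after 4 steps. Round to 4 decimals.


Dual ascent for LP: min 9*x1 + 9*x2, 2*x1 + 3*x2 = 5, 0 <= x_i <= 4
Step 1: y^k = 0.0, reduced costs: (9.0, 9.0)
  x^k = (0.0, 0.0), subgradient = b - a^T x = 5.0
  y^{k+1} = 0.0 + 0.1*5.0 = 0.5
Step 2: y^k = 0.5, reduced costs: (8.0, 7.5)
  x^k = (0.0, 0.0), subgradient = b - a^T x = 5.0
  y^{k+1} = 0.5 + 0.1*5.0 = 1.0
Step 3: y^k = 1.0, reduced costs: (7.0, 6.0)
  x^k = (0.0, 0.0), subgradient = b - a^T x = 5.0
  y^{k+1} = 1.0 + 0.1*5.0 = 1.5
Step 4: y^k = 1.5, reduced costs: (6.0, 4.5)
  x^k = (0.0, 0.0), subgradient = b - a^T x = 5.0
  y^{k+1} = 1.5 + 0.1*5.0 = 2.0
Dual objective at y_4 = 2.0: reduced costs (5.0, 3.0), box minimizer x = (0.0, 0.0)
g(y_4) = b*y + (c1 - a1*y)*x1 + (c2 - a2*y)*x2 = 5*2.0 + 5.0*0.0 + 3.0*0.0 = 10.0 + 0.0 + 0.0 = 10.0


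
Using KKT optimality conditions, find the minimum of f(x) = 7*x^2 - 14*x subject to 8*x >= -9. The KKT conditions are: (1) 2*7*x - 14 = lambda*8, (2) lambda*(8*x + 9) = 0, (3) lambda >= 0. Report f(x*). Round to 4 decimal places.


Step 1: Try lambda = 0 (constraint inactive).
Stationarity: 2*7*x - 14 = 0
x* = 14/(2*7) = 1.0
Check constraint: 8*1.0 = 8.0 >= -9 -- satisfied.
Step 2: Compute optimal value.
f(x*) = 7*1.0^2 - 14*1.0 = -7.0


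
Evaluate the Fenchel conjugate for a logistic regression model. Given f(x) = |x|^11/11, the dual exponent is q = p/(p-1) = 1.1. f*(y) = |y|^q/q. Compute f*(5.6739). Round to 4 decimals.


The conjugate exponent q satisfies 1/p + 1/q = 1.
p = 11, so q = 11/(11 - 1) = 1.1
|y|^q = 5.6739^1.1 = 6.7495
f*(5.6739) = 6.7495 / 1.1 = 6.1359


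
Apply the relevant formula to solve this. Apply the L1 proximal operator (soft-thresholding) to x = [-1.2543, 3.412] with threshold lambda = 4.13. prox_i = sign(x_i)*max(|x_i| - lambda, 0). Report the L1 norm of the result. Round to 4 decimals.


Soft-thresholding with lambda = 4.13:
prox(-1.2543) = sign(-1.2543)*max(|-1.2543| - 4.13, 0) = 0.0
prox(3.412) = sign(3.412)*max(|3.412| - 4.13, 0) = 0.0
prox(x) = [0.0, 0.0]
||prox(x)||_1 = 0.0 + 0.0 = 0.0


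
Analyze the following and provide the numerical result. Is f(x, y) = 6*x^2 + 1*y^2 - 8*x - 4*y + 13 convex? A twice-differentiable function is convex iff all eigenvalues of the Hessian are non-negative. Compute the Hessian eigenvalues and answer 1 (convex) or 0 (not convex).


The Hessian of f(x,y) = 6*x^2 + 1*y^2 - 8*x - 4*y + 13 is:
H = [[12, 0], [0, 2]]
Trace = 12 + 2 = 14
Determinant = 12*2 - (0)^2 = 24
Discriminant = (14)^2 - 4*24 = 100.0
Eigenvalues: lambda_1 = 2.0, lambda_2 = 12.0
The function is convex.

1


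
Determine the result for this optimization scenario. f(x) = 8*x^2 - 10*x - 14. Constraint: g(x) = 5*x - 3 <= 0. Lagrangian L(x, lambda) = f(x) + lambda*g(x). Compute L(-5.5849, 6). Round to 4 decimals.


Step 1: Evaluate f(x).
f(-5.5849) = 8*(-5.5849)^2 - 10*(-5.5849) - 14 = 291.3779
Step 2: Evaluate g(x).
g(-5.5849) = 5*-5.5849 - 3 = -30.9245
Step 3: Compute Lagrangian.
L = 291.3779 + 6*-30.9245 = 105.8309


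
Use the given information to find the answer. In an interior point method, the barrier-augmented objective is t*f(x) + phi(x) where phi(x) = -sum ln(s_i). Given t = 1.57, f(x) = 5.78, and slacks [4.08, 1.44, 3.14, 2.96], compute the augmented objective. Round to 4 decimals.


Step 1: Compute log-barrier.
ln values: [1.4061, 0.3646, 1.1442, 1.0852]
phi = -(1.4061 + 0.3646 + 1.1442 + 1.0852) = -4.0002
Step 2: Compute augmented objective.
t*f(x) = 1.57*5.78 = 9.0746
Total = 9.0746 - 4.0002 = 5.0744


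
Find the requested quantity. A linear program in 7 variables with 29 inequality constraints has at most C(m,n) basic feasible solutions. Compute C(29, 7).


Each vertex corresponds to some choice of n active constraints out of m, so the number of vertices is at most C(m, n) = m! / (n!(m-n)!).
m = 29, n = 7
Numerator: 29 * 28 * 27 * 26 * 25 * 24 * 23
Denominator: 7! = 5040
C(29, 7) = 1560780


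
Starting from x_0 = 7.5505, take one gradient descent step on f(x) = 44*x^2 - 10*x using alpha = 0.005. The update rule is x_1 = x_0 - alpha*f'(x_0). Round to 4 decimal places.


We compute the gradient at x_0 and apply the update.
f'(x) = 88*x - 10
f'(7.5505) = 88*7.5505 - 10 = 654.444
x_1 = 7.5505 - 0.005*654.444 = 4.2783


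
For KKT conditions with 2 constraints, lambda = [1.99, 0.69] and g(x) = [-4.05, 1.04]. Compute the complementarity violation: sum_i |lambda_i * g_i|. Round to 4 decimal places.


KKT complementary slackness check:
lambda_1 * g_1 = 1.99 * -4.05 = -8.0595
lambda_2 * g_2 = 0.69 * 1.04 = 0.7176
Total violation = 8.0595 + 0.7176 = 8.7771


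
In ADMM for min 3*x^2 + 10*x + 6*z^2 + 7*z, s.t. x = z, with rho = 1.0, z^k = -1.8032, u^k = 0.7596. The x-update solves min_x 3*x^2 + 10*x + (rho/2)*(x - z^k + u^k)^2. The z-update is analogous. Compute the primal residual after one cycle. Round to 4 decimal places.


ADMM iteration with rho = 1.0, z^k = -1.8032, u^k = 0.7596
Step 1: x-update.
Minimize 3*x^2 + 10*x + (1.0/2)*(x + 1.8032 + 0.7596)^2
FOC: (2*3 + 1.0)*x = -10 + 1.0*(-1.8032 - 0.7596)
x^{k+1} = -1.7947
Step 2: z-update.
Minimize 6*z^2 + 7*z + (1.0/2)*(-1.7947 - z + 0.7596)^2
FOC: (2*6 + 1.0)*z = -7 + 1.0*(-1.7947 + 0.7596)
z^{k+1} = -0.6181
Step 3: u-update.
u^{k+1} = 0.7596 - 1.7947 + 0.6181 = -0.417
Step 4: Primal residual = |-1.7947 + 0.6181| = 1.1766


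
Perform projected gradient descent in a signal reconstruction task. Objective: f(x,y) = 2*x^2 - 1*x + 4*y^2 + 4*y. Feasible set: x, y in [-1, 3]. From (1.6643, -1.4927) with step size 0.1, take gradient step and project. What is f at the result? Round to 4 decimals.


Step 1: Compute gradient at (1.6643, -1.4927).
grad_x = 2*2*1.6643 - 1 = 5.6572
grad_y = 2*4*-1.4927 + 4 = -7.9416
Step 2: Gradient step.
x_raw = 1.6643 - 0.1*5.6572 = 1.0986
y_raw = -1.4927 - 0.1*-7.9416 = -0.6985
Step 3: Project onto [-1, 3].
x_proj = clip(1.0986) = 1.0986
y_proj = clip(-0.6985) = -0.6985
Step 4: Evaluate f.
f(1.0986, -0.6985) = 0.4728


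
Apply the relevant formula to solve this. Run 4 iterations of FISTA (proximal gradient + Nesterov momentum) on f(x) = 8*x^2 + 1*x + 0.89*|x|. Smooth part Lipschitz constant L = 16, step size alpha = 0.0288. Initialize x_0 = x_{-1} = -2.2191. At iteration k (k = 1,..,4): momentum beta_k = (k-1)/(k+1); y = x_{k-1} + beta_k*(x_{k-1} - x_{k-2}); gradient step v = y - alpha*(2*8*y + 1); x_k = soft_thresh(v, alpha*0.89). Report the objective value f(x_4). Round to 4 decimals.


FISTA on f(x) = 8*x^2 + 1*x + 0.89*|x|
L = 16, alpha = 0.0288
Iteration 1: beta = 0.0, y = -2.2191 + 0.0*(-2.2191 + 2.2191) = -2.2191
  grad(y) = -34.5056, v = y - alpha*grad = -1.2253
  prox(v) = soft_thresh(-1.2253, 0.0256) = -1.1997
Iteration 2: beta = 0.3333, y = -1.1997 + 0.3333*(-1.1997 + 2.2191) = -0.8599
  grad(y) = -12.7585, v = y - alpha*grad = -0.4925
  prox(v) = soft_thresh(-0.4925, 0.0256) = -0.4668
Iteration 3: beta = 0.5, y = -0.4668 + 0.5*(-0.4668 + 1.1997) = -0.1004
  grad(y) = -0.6063, v = y - alpha*grad = -0.0829
  prox(v) = soft_thresh(-0.0829, 0.0256) = -0.0573
Iteration 4: beta = 0.6, y = -0.0573 + 0.6*(-0.0573 + 0.4668) = 0.1884
  grad(y) = 4.0147, v = y - alpha*grad = 0.0728
  prox(v) = soft_thresh(0.0728, 0.0256) = 0.0472
f(x_4) = 8*0.0472^2 + 1*0.0472 + 0.89*|0.0472| = 0.1069


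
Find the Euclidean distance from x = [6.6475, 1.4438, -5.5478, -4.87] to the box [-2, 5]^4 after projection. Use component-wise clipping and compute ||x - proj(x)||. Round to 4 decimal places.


Project each component onto [-2, 5].
clip(6.6475) = 5.0, clip(1.4438) = 1.4438, clip(-5.5478) = -2.0, clip(-4.87) = -2.0
Projection = [5.0, 1.4438, -2.0, -2.0]
Squared diffs: [2.7143, 0.0, 12.5869, 8.2369]
Distance = sqrt(23.5381) = 4.8516


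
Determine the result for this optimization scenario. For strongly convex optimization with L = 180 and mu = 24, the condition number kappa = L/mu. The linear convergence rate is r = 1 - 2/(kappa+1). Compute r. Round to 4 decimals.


Step 1: Compute the condition number.
kappa = L/mu = 180/24 = 7.5
Step 2: Compute the convergence rate.
r = 1 - 2/(kappa + 1) = 1 - 2*mu/(L + mu) = (L - mu)/(L + mu) = 156/204 = 0.7647


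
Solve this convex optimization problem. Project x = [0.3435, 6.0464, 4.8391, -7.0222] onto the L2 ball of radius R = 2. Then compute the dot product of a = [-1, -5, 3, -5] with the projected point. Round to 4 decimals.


Step 1: Compute ||x|| (intermediates to 6 decimals).
||x|| = sqrt(0.3435^2 + 6.0464^2 + 4.8391^2 + (-7.0222)^2) = 10.459691
Step 2: Project.
Since ||x|| > R, scale = R/||x|| = 2/10.459691 = 0.19121, proj(x) = scale * x
proj(x) = [0.065681, 1.156132, 0.925284, -1.342715]
Step 3: Dot product.
a^T * proj(x) = -1*0.065681 - 5*1.156132 + 3*0.925284 - 5*(-1.342715) = 3.6431


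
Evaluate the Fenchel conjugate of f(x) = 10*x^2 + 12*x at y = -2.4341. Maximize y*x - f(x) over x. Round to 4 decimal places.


f*(y) = sup_x {y*x - a*x^2 - b*x} = sup_x {(y-b)*x - a*x^2}
FOC: (y - b) - 2a*x = 0 => x* = (y - b)/(2a)
x* = (-2.4341 - 12)/(2*10) = -0.7217
f*(-2.4341) = (y-b)^2/(4a) = (-2.4341 - 12)^2/(4*10)
= 208.3432/40 = 5.2086


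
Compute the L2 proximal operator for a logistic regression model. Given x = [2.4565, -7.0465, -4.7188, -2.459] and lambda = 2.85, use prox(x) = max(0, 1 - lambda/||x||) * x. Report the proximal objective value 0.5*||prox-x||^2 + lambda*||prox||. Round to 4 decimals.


Step 1: Compute ||x||.
||x|| = 9.1652
Step 2: Compute scaling factor.
scale = max(0, 1 - 2.85/9.1652) = 0.689
Step 3: prox(x) = [1.6926, -4.8553, -3.2515, -1.6944]
||prox(x)|| = 6.3152
Step 4: Proximal objective.
0.5*||prox-x||^2 = 4.0613
lambda*||prox|| = 17.9983
Total = 22.0596


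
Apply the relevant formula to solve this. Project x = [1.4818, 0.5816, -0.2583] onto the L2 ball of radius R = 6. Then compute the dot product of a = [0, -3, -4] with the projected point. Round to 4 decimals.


Step 1: Compute ||x|| (intermediates to 6 decimals).
||x|| = sqrt(1.4818^2 + 0.5816^2 + (-0.2583)^2) = 1.612671
Step 2: Project.
Since ||x|| <= R, proj = x (no scaling needed).
proj(x) = [1.4818, 0.5816, -0.2583]
Step 3: Dot product.
a^T * proj(x) = 0*1.4818 - 3*0.5816 - 4*(-0.2583) = -0.7116


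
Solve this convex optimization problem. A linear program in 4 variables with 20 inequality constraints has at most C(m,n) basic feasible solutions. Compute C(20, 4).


Each vertex corresponds to some choice of n active constraints out of m, so the number of vertices is at most C(m, n) = m! / (n!(m-n)!).
m = 20, n = 4
Numerator: 20 * 19 * 18 * 17
Denominator: 4! = 24
C(20, 4) = 4845


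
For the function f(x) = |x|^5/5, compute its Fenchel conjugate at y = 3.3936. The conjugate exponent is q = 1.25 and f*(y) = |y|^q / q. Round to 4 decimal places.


The conjugate exponent q satisfies 1/p + 1/q = 1.
p = 5, so q = 5/(5 - 1) = 1.25
|y|^q = 3.3936^1.25 = 4.606
f*(3.3936) = 4.606 / 1.25 = 3.6848


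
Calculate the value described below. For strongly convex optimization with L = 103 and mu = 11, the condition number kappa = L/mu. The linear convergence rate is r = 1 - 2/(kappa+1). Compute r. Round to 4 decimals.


Step 1: Compute the condition number.
kappa = L/mu = 103/11 = 9.3636
Step 2: Compute the convergence rate.
r = 1 - 2/(kappa + 1) = 1 - 2*mu/(L + mu) = (L - mu)/(L + mu) = 92/114 = 0.807


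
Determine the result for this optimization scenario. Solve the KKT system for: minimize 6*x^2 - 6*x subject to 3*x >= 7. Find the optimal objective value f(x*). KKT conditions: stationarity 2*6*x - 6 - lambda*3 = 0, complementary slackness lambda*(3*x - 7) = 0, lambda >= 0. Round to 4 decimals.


Step 1: Try lambda = 0 (constraint inactive).
x_unc = 6/(2*6) = 0.5
Check: 3*0.5 = 1.5 < 7 -- violated!
Step 2: Constraint must be active: 3*x = 7
x* = 7/3 = 2.3333 (rounded; the exact value 7/3 is used below)
lambda = (2*6*(7/3) - 6)/3 = 7.3333
Step 3: Compute optimal value.
f(x*) = 6*(7/3)^2 - 6*(7/3) = 18.6667


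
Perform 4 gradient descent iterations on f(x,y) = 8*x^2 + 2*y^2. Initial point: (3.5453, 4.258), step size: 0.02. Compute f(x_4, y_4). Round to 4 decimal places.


Gradient descent on f(x,y) = 8*x^2 + 2*y^2.
Starting point: (3.5453, 4.258), alpha = 0.02
Step 1: grad_x = 2*8*3.5453 = 56.7248, grad_y = 2*2*4.258 = 17.032
  x_1 = 3.5453 - 0.02*56.7248 = 2.4108
  y_1 = 4.258 - 0.02*17.032 = 3.9174
Step 2: grad_x = 2*8*2.4108 = 38.5729, grad_y = 2*2*3.9174 = 15.6694
  x_2 = 2.4108 - 0.02*38.5729 = 1.6393
  y_2 = 3.9174 - 0.02*15.6694 = 3.604
Step 3: grad_x = 2*8*1.6393 = 26.2295, grad_y = 2*2*3.604 = 14.4159
  x_3 = 1.6393 - 0.02*26.2295 = 1.1148
  y_3 = 3.604 - 0.02*14.4159 = 3.3157
Step 4: grad_x = 2*8*1.1148 = 17.8361, grad_y = 2*2*3.3157 = 13.2626
  x_4 = 1.1148 - 0.02*17.8361 = 0.758
  y_4 = 3.3157 - 0.02*13.2626 = 3.0504
f(0.758, 3.0504) = 8*0.758^2 + 2*3.0504^2 = 23.2068


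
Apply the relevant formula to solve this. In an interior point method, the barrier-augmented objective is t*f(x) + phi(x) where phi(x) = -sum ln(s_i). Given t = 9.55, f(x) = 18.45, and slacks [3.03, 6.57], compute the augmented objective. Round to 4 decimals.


Step 1: Compute log-barrier.
ln values: [1.1086, 1.8825]
phi = -(1.1086 + 1.8825) = -2.9911
Step 2: Compute augmented objective.
t*f(x) = 9.55*18.45 = 176.1975
Total = 176.1975 - 2.9911 = 173.2064


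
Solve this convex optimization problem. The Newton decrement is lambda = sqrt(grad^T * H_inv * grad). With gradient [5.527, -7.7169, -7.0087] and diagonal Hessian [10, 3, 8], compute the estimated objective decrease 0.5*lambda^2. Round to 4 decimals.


Step 1: H is diagonal, so H^(-1) * g = [0.5527, -2.5723, -0.8761].
Step 2: g^T H^(-1) g = sum_i g_i^2 / H_ii
  = (5.527)^2/10 + (-7.7169)^2/3 + (-7.0087)^2/8
  = 3.0548 + 19.8502 + 6.1402 = 29.0452
Step 3: Objective decrease = 0.5 * g^T H^(-1) g = 14.5226


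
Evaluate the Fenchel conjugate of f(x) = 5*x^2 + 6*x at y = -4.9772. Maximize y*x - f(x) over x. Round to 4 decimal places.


f*(y) = sup_x {y*x - a*x^2 - b*x} = sup_x {(y-b)*x - a*x^2}
FOC: (y - b) - 2a*x = 0 => x* = (y - b)/(2a)
x* = (-4.9772 - 6)/(2*5) = -1.0977
f*(-4.9772) = (y-b)^2/(4a) = (-4.9772 - 6)^2/(4*5)
= 120.4989/20 = 6.0249


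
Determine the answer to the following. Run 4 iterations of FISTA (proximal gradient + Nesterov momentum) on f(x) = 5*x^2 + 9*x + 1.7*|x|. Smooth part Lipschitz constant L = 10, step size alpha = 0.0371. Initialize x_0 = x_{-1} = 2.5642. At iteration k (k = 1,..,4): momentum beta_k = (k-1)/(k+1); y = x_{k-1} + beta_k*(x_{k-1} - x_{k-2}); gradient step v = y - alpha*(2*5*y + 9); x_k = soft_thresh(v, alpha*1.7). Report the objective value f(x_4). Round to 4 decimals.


FISTA on f(x) = 5*x^2 + 9*x + 1.7*|x|
L = 10, alpha = 0.0371
Iteration 1: beta = 0.0, y = 2.5642 + 0.0*(2.5642 - 2.5642) = 2.5642
  grad(y) = 34.642, v = y - alpha*grad = 1.279
  prox(v) = soft_thresh(1.279, 0.0631) = 1.2159
Iteration 2: beta = 0.3333, y = 1.2159 + 0.3333*(1.2159 - 2.5642) = 0.7665
  grad(y) = 16.6648, v = y - alpha*grad = 0.1482
  prox(v) = soft_thresh(0.1482, 0.0631) = 0.0851
Iteration 3: beta = 0.5, y = 0.0851 + 0.5*(0.0851 - 1.2159) = -0.4802
  grad(y) = 4.1977, v = y - alpha*grad = -0.636
  prox(v) = soft_thresh(-0.636, 0.0631) = -0.5729
Iteration 4: beta = 0.6, y = -0.5729 + 0.6*(-0.5729 - 0.0851) = -0.9677
  grad(y) = -0.6772, v = y - alpha*grad = -0.9426
  prox(v) = soft_thresh(-0.9426, 0.0631) = -0.8795
f(x_4) = 5*(-0.8795)^2 + 9*(-0.8795) + 1.7*|-0.8795| = -2.5527


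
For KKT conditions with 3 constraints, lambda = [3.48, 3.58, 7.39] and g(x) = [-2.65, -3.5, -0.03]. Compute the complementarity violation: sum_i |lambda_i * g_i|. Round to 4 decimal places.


KKT complementary slackness check:
lambda_1 * g_1 = 3.48 * -2.65 = -9.222
lambda_2 * g_2 = 3.58 * -3.5 = -12.53
lambda_3 * g_3 = 7.39 * -0.03 = -0.2217
Total violation = 9.222 + 12.53 + 0.2217 = 21.9737


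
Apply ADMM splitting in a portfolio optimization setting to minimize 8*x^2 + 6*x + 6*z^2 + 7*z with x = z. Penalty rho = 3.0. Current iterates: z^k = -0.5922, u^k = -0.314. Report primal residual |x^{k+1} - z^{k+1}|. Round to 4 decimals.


ADMM iteration with rho = 3.0, z^k = -0.5922, u^k = -0.314
Step 1: x-update.
Minimize 8*x^2 + 6*x + (3.0/2)*(x + 0.5922 - 0.314)^2
FOC: (2*8 + 3.0)*x = -6 + 3.0*(-0.5922 + 0.314)
x^{k+1} = -0.3597
Step 2: z-update.
Minimize 6*z^2 + 7*z + (3.0/2)*(-0.3597 - z - 0.314)^2
FOC: (2*6 + 3.0)*z = -7 + 3.0*(-0.3597 - 0.314)
z^{k+1} = -0.6014
Step 3: u-update.
u^{k+1} = -0.314 - 0.3597 + 0.6014 = -0.0723
Step 4: Primal residual = |-0.3597 + 0.6014| = 0.2417


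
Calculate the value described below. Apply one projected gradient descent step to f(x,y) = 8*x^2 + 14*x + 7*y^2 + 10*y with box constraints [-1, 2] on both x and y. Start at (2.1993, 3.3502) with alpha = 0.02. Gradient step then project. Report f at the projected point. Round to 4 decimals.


Step 1: Compute gradient at (2.1993, 3.3502).
grad_x = 2*8*2.1993 + 14 = 49.1888
grad_y = 2*7*3.3502 + 10 = 56.9028
Step 2: Gradient step.
x_raw = 2.1993 - 0.02*49.1888 = 1.2155
y_raw = 3.3502 - 0.02*56.9028 = 2.2121
Step 3: Project onto [-1, 2].
x_proj = clip(1.2155) = 1.2155
y_proj = clip(2.2121) = 2.0
Step 4: Evaluate f.
f(1.2155, 2.0) = 76.8373


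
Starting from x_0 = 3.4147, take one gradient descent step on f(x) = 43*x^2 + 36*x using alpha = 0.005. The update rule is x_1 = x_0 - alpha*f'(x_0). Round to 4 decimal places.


We compute the gradient at x_0 and apply the update.
f'(x) = 86*x + 36
f'(3.4147) = 86*3.4147 + 36 = 329.6642
x_1 = 3.4147 - 0.005*329.6642 = 1.7664


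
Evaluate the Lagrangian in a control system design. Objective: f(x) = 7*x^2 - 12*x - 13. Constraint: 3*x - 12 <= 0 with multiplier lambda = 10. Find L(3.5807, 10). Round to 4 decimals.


Step 1: Evaluate f(x).
f(3.5807) = 7*3.5807^2 - 12*3.5807 - 13 = 33.7815
Step 2: Evaluate g(x).
g(3.5807) = 3*3.5807 - 12 = -1.2579
Step 3: Compute Lagrangian.
L = 33.7815 + 10*-1.2579 = 21.2025


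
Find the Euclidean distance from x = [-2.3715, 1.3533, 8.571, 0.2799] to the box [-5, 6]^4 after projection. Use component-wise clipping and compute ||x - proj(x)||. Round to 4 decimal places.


Project each component onto [-5, 6].
clip(-2.3715) = -2.3715, clip(1.3533) = 1.3533, clip(8.571) = 6.0, clip(0.2799) = 0.2799
Projection = [-2.3715, 1.3533, 6.0, 0.2799]
Squared diffs: [0.0, 0.0, 6.61, 0.0]
Distance = sqrt(6.61) = 2.571


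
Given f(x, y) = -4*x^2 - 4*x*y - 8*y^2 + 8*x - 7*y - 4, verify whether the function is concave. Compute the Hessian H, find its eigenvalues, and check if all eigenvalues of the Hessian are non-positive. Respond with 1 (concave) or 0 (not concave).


The Hessian of f(x,y) = -4*x^2 - 4*x*y - 8*y^2 + 8*x - 7*y - 4 is:
H = [[-8, -4], [-4, -16]]
Trace = -8 - 16 = -24
Determinant = -8*-16 - (-4)^2 = 112
Discriminant = (-24)^2 - 4*112 = 128.0
Eigenvalues: lambda_1 = -17.6569, lambda_2 = -6.3431
The function is concave.

1


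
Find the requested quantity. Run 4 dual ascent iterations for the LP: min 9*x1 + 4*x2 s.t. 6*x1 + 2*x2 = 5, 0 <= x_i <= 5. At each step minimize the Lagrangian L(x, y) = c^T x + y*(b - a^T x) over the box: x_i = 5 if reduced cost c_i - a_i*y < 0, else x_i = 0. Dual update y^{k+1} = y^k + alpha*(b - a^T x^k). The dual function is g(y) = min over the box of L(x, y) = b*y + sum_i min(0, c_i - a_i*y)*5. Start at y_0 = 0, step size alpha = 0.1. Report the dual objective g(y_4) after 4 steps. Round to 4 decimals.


Dual ascent for LP: min 9*x1 + 4*x2, 6*x1 + 2*x2 = 5, 0 <= x_i <= 5
Step 1: y^k = 0.0, reduced costs: (9.0, 4.0)
  x^k = (0.0, 0.0), subgradient = b - a^T x = 5.0
  y^{k+1} = 0.0 + 0.1*5.0 = 0.5
Step 2: y^k = 0.5, reduced costs: (6.0, 3.0)
  x^k = (0.0, 0.0), subgradient = b - a^T x = 5.0
  y^{k+1} = 0.5 + 0.1*5.0 = 1.0
Step 3: y^k = 1.0, reduced costs: (3.0, 2.0)
  x^k = (0.0, 0.0), subgradient = b - a^T x = 5.0
  y^{k+1} = 1.0 + 0.1*5.0 = 1.5
Step 4: y^k = 1.5, reduced costs: (0.0, 1.0)
  x^k = (0.0, 0.0), subgradient = b - a^T x = 5.0
  y^{k+1} = 1.5 + 0.1*5.0 = 2.0
Dual objective at y_4 = 2.0: reduced costs (-3.0, 0.0), box minimizer x = (5.0, 0.0)
g(y_4) = b*y + (c1 - a1*y)*x1 + (c2 - a2*y)*x2 = 5*2.0 + (-3.0)*5.0 + 0.0*0.0 = 10.0 - 15.0 + 0.0 = -5.0


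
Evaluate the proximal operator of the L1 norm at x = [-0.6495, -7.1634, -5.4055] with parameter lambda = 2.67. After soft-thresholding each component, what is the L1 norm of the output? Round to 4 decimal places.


Soft-thresholding with lambda = 2.67:
prox(-0.6495) = sign(-0.6495)*max(|-0.6495| - 2.67, 0) = 0.0
prox(-7.1634) = sign(-7.1634)*max(|-7.1634| - 2.67, 0) = -4.4934
prox(-5.4055) = sign(-5.4055)*max(|-5.4055| - 2.67, 0) = -2.7355
prox(x) = [0.0, -4.4934, -2.7355]
||prox(x)||_1 = 0.0 + 4.4934 + 2.7355 = 7.2289


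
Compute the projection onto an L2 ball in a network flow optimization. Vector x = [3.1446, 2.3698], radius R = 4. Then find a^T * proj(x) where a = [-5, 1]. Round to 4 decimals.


Step 1: Compute ||x|| (intermediates to 6 decimals).
||x|| = sqrt(3.1446^2 + 2.3698^2) = 3.93757
Step 2: Project.
Since ||x|| <= R, proj = x (no scaling needed).
proj(x) = [3.1446, 2.3698]
Step 3: Dot product.
a^T * proj(x) = -5*3.1446 + 1*2.3698 = -13.3532


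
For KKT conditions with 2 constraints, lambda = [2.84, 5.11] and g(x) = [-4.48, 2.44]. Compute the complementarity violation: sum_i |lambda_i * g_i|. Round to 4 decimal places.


KKT complementary slackness check:
lambda_1 * g_1 = 2.84 * -4.48 = -12.7232
lambda_2 * g_2 = 5.11 * 2.44 = 12.4684
Total violation = 12.7232 + 12.4684 = 25.1916


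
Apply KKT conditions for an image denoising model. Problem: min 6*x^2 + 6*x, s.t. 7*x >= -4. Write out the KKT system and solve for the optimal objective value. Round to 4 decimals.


Step 1: Try lambda = 0 (constraint inactive).
Stationarity: 2*6*x + 6 = 0
x* = -6/(2*6) = -0.5
Check constraint: 7*-0.5 = -3.5 >= -4 -- satisfied.
Step 2: Compute optimal value.
f(x*) = 6*(-0.5)^2 + 6*(-0.5) = -1.5


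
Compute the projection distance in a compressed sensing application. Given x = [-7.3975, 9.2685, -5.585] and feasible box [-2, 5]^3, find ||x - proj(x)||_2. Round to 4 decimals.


Project each component onto [-2, 5].
clip(-7.3975) = -2.0, clip(9.2685) = 5.0, clip(-5.585) = -2.0
Projection = [-2.0, 5.0, -2.0]
Squared diffs: [29.133, 18.2201, 12.8522]
Distance = sqrt(60.2053) = 7.7592


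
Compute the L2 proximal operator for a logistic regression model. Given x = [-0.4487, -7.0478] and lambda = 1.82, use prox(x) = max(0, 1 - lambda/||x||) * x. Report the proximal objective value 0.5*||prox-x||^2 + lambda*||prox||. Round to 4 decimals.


Step 1: Compute ||x||.
||x|| = 7.0621
Step 2: Compute scaling factor.
scale = max(0, 1 - 1.82/7.0621) = 0.7423
Step 3: prox(x) = [-0.3331, -5.2315]
||prox(x)|| = 5.2421
Step 4: Proximal objective.
0.5*||prox-x||^2 = 1.6562
lambda*||prox|| = 9.5406
Total = 11.1968


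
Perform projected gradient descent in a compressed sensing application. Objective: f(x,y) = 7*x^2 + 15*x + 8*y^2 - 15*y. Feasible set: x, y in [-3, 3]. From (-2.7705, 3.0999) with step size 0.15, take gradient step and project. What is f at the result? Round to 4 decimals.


Step 1: Compute gradient at (-2.7705, 3.0999).
grad_x = 2*7*-2.7705 + 15 = -23.787
grad_y = 2*8*3.0999 - 15 = 34.5984
Step 2: Gradient step.
x_raw = -2.7705 - 0.15*-23.787 = 0.7976
y_raw = 3.0999 - 0.15*34.5984 = -2.0899
Step 3: Project onto [-3, 3].
x_proj = clip(0.7976) = 0.7976
y_proj = clip(-2.0899) = -2.0899
Step 4: Evaluate f.
f(0.7976, -2.0899) = 82.7039


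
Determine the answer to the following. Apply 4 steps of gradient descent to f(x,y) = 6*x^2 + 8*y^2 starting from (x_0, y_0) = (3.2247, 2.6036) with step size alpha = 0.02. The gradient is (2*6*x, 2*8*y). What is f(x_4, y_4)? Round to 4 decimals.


Gradient descent on f(x,y) = 6*x^2 + 8*y^2.
Starting point: (3.2247, 2.6036), alpha = 0.02
Step 1: grad_x = 2*6*3.2247 = 38.6964, grad_y = 2*8*2.6036 = 41.6576
  x_1 = 3.2247 - 0.02*38.6964 = 2.4508
  y_1 = 2.6036 - 0.02*41.6576 = 1.7704
Step 2: grad_x = 2*6*2.4508 = 29.4093, grad_y = 2*8*1.7704 = 28.3272
  x_2 = 2.4508 - 0.02*29.4093 = 1.8626
  y_2 = 1.7704 - 0.02*28.3272 = 1.2039
Step 3: grad_x = 2*6*1.8626 = 22.351, grad_y = 2*8*1.2039 = 19.2625
  x_3 = 1.8626 - 0.02*22.351 = 1.4156
  y_3 = 1.2039 - 0.02*19.2625 = 0.8187
Step 4: grad_x = 2*6*1.4156 = 16.9868, grad_y = 2*8*0.8187 = 13.0985
  x_4 = 1.4156 - 0.02*16.9868 = 1.0758
  y_4 = 0.8187 - 0.02*13.0985 = 0.5567
f(1.0758, 0.5567) = 6*1.0758^2 + 8*0.5567^2 = 9.4237


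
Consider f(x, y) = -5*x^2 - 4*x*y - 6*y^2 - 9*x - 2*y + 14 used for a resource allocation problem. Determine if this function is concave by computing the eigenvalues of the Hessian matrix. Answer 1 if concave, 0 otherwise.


The Hessian of f(x,y) = -5*x^2 - 4*x*y - 6*y^2 - 9*x - 2*y + 14 is:
H = [[-10, -4], [-4, -12]]
Trace = -10 - 12 = -22
Determinant = -10*-12 - (-4)^2 = 104
Discriminant = (-22)^2 - 4*104 = 68.0
Eigenvalues: lambda_1 = -15.1231, lambda_2 = -6.8769
The function is concave.

1


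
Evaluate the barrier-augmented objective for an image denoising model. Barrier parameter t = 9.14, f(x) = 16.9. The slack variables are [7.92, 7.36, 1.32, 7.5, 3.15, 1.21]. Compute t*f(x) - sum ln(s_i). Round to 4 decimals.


Step 1: Compute log-barrier.
ln values: [2.0694, 1.9961, 0.2776, 2.0149, 1.1474, 0.1906]
phi = -(2.0694 + 1.9961 + 0.2776 + 2.0149 + 1.1474 + 0.1906) = -7.696
Step 2: Compute augmented objective.
t*f(x) = 9.14*16.9 = 154.466
Total = 154.466 - 7.696 = 146.77


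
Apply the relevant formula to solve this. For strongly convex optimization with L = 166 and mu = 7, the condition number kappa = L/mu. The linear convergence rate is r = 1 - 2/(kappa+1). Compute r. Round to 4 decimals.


Step 1: Compute the condition number.
kappa = L/mu = 166/7 = 23.7143
Step 2: Compute the convergence rate.
r = 1 - 2/(kappa + 1) = 1 - 2*mu/(L + mu) = (L - mu)/(L + mu) = 159/173 = 0.9191


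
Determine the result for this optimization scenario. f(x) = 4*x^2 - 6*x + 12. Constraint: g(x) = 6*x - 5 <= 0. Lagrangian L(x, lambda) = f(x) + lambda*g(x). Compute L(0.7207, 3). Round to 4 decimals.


Step 1: Evaluate f(x).
f(0.7207) = 4*0.7207^2 - 6*0.7207 + 12 = 9.7534
Step 2: Evaluate g(x).
g(0.7207) = 6*0.7207 - 5 = -0.6758
Step 3: Compute Lagrangian.
L = 9.7534 + 3*-0.6758 = 7.726


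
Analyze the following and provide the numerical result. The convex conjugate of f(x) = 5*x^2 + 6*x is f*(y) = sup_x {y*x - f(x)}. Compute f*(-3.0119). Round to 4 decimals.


f*(y) = sup_x {y*x - a*x^2 - b*x} = sup_x {(y-b)*x - a*x^2}
FOC: (y - b) - 2a*x = 0 => x* = (y - b)/(2a)
x* = (-3.0119 - 6)/(2*5) = -0.9012
f*(-3.0119) = (y-b)^2/(4a) = (-3.0119 - 6)^2/(4*5)
= 81.2143/20 = 4.0607


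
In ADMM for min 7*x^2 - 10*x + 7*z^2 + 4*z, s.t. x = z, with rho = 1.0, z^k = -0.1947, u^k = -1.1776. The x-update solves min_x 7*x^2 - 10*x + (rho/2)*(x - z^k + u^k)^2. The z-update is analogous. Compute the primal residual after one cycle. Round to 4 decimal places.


ADMM iteration with rho = 1.0, z^k = -0.1947, u^k = -1.1776
Step 1: x-update.
Minimize 7*x^2 - 10*x + (1.0/2)*(x + 0.1947 - 1.1776)^2
FOC: (2*7 + 1.0)*x = 10 + 1.0*(-0.1947 + 1.1776)
x^{k+1} = 0.7322
Step 2: z-update.
Minimize 7*z^2 + 4*z + (1.0/2)*(0.7322 - z - 1.1776)^2
FOC: (2*7 + 1.0)*z = -4 + 1.0*(0.7322 - 1.1776)
z^{k+1} = -0.2964
Step 3: u-update.
u^{k+1} = -1.1776 + 0.7322 + 0.2964 = -0.149
Step 4: Primal residual = |0.7322 + 0.2964| = 1.0286
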